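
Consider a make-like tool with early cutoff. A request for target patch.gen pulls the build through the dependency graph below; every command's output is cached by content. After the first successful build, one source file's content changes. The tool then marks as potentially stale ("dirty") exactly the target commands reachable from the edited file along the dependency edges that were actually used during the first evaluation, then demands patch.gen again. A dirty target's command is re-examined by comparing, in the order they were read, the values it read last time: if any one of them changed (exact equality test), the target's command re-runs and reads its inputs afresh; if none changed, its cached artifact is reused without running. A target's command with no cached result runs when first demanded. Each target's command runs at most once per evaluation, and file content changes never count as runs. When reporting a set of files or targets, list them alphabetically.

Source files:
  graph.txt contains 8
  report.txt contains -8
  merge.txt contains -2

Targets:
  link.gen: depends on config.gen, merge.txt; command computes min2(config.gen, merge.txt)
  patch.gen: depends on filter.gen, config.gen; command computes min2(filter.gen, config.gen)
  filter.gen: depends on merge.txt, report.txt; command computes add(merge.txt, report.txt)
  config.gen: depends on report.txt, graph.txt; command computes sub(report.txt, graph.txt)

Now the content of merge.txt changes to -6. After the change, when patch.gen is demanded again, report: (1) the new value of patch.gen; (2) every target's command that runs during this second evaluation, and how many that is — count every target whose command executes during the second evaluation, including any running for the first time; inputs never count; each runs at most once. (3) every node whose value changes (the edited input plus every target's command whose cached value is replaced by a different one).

Demanding patch.gen again yields -16.
2 target commands run: filter.gen, patch.gen.
The nodes whose values change: filter.gen, merge.txt.

First demand of the output computes:
  config.gen = sub(-8, 8) = -16
  filter.gen = add(-2, -8) = -10
  patch.gen = min2(-10, -16) = -16

After the edit, cleaning proceeds:
  filter.gen: a read changed (merge.txt -2->-6) — executes, giving -14.
  patch.gen: a read changed (filter.gen -10->-14) — executes, giving -16 — identical to its old value.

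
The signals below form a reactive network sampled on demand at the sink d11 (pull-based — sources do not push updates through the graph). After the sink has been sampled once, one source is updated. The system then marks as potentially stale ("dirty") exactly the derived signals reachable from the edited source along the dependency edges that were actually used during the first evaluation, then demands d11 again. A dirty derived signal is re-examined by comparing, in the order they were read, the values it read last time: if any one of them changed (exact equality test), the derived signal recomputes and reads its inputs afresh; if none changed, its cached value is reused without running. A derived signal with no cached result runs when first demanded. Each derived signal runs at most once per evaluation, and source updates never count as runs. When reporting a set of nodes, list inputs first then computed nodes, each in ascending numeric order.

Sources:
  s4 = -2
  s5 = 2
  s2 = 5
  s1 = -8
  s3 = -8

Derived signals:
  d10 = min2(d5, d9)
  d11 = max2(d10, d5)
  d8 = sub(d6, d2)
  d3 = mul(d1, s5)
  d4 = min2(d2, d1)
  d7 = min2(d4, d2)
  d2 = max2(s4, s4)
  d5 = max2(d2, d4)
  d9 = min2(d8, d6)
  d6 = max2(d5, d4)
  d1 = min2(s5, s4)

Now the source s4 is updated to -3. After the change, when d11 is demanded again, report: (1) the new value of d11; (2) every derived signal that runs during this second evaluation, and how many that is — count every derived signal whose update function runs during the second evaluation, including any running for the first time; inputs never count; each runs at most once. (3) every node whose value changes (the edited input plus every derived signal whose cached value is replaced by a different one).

Initial pass — values computed on the first demand:
  d1 = min2(2, -2) = -2
  d2 = max2(-2, -2) = -2
  d4 = min2(-2, -2) = -2
  d5 = max2(-2, -2) = -2
  d6 = max2(-2, -2) = -2
  d8 = sub(-2, -2) = 0
  d9 = min2(0, -2) = -2
  d10 = min2(-2, -2) = -2
  d11 = max2(-2, -2) = -2

Second demand — change propagation:
  d1: re-runs because s4 -2->-3; new result -3.
  d2: re-runs because s4 -2->-3; s4 -2->-3; new result -3.
  d4: re-runs because d2 -2->-3; d1 -2->-3; new result -3.
  d5: re-runs because d2 -2->-3; d4 -2->-3; new result -3.
  d6: re-runs because d5 -2->-3; d4 -2->-3; new result -3.
  d8: re-runs because d6 -2->-3; d2 -2->-3; new result 0 (unchanged).
  d9: re-runs because d6 -2->-3; new result -3.
  d10: re-runs because d5 -2->-3; d9 -2->-3; new result -3.
  d11: re-runs because d10 -2->-3; d5 -2->-3; new result -3.

d11 now evaluates to -3.
Run set: d1, d2, d4, d5, d6, d8, d9, d10, d11 (9 run).
Changed values: s4, d1, d2, d4, d5, d6, d9, d10, d11.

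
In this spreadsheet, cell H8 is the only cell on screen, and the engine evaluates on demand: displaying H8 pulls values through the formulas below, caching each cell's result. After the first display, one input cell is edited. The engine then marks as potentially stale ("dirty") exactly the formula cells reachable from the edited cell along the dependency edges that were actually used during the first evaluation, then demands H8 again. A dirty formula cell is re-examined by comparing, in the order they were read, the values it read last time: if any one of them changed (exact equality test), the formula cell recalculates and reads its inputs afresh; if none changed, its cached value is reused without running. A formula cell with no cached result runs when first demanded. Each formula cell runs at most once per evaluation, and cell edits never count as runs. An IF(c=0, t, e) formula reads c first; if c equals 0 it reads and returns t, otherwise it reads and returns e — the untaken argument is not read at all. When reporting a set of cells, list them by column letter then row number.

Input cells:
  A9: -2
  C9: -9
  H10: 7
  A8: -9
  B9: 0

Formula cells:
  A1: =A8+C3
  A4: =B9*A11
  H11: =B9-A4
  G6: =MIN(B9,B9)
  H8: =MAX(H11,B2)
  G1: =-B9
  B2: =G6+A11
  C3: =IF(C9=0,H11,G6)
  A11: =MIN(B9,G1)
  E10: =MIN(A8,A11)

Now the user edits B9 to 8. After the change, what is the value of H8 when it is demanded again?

H8 now evaluates to 72.

Initial pass — values computed on the first demand:
  G1 = -(0) = 0
  A11 = MIN(0, 0) = 0
  A4 = 0 * 0 = 0
  G6 = MIN(0, 0) = 0
  B2 = 0 + 0 = 0
  H11 = 0 - 0 = 0
  H8 = MAX(0, 0) = 0

Second demand — change propagation:
  G1: re-runs because B9 0->8; new result -8.
  A11: re-runs because B9 0->8; G1 0->-8; new result -8.
  A4: re-runs because B9 0->8; A11 0->-8; new result -64.
  G6: re-runs because B9 0->8; B9 0->8; new result 8.
  B2: re-runs because G6 0->8; A11 0->-8; new result 0 (unchanged).
  H11: re-runs because B9 0->8; A4 0->-64; new result 72.
  H8: re-runs because H11 0->72; new result 72.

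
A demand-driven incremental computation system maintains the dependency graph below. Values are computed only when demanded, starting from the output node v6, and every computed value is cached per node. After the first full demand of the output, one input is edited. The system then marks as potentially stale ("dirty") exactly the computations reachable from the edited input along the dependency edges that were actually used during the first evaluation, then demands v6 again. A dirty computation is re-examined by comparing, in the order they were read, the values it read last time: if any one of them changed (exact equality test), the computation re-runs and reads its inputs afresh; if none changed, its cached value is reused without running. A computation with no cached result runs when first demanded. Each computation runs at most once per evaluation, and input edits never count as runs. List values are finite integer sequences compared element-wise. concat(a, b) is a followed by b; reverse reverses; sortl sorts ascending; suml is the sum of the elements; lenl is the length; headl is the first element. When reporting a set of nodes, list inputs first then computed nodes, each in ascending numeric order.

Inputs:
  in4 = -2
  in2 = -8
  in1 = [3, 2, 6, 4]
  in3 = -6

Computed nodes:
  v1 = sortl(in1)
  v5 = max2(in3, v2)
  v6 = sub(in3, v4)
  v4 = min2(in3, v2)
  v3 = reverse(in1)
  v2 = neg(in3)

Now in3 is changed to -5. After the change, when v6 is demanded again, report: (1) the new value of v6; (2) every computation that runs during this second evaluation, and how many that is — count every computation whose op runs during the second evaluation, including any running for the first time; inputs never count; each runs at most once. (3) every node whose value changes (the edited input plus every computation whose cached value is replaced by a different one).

New value of v6: 0.
Computations that run: v2, v4, v6 — 3 in total.
Values that change: in3, v2, v4.

First evaluation (everything demanded from the output):
  v2 = neg(-6) = 6
  v4 = min2(-6, 6) = -6
  v6 = sub(-6, -6) = 0

Propagation after the edit:
  v2: runs — in3 -6->-5; result 5.
  v4: runs — in3 -6->-5; v2 6->5; result -5.
  v6: runs — in3 -6->-5; v4 -6->-5; result 0 (same value as before).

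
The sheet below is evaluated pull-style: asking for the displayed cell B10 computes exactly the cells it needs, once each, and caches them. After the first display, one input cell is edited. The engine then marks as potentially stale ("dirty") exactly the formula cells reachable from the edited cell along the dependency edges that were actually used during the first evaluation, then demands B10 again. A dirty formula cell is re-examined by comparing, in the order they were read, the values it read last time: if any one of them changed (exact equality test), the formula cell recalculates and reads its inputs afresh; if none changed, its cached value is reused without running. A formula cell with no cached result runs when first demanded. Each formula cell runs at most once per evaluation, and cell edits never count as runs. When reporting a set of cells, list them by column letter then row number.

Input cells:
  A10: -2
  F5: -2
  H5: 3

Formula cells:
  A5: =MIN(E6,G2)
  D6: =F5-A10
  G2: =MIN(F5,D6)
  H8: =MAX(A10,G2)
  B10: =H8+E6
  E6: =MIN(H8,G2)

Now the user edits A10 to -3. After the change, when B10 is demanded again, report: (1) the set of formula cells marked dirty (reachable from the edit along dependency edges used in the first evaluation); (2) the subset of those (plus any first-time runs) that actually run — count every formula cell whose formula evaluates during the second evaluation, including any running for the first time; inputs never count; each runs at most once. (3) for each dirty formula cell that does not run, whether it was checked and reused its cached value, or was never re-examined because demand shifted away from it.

First demand of the output computes:
  D6 = -2 - -2 = 0
  G2 = MIN(-2, 0) = -2
  H8 = MAX(-2, -2) = -2
  E6 = MIN(-2, -2) = -2
  B10 = -2 + -2 = -4

After the edit, cleaning proceeds:
  D6: a read changed (A10 -2->-3) — executes, giving 1.
  G2: a read changed (D6 0->1) — executes, giving -2 — identical to its old value.
  H8: a read changed (A10 -2->-3) — executes, giving -2 — identical to its old value.
  E6: dirty, but its reads are unchanged (H8 unchanged, G2 unchanged); cached -2 stands.
  B10: dirty, but its reads are unchanged (H8 unchanged, E6 unchanged); cached -4 stands.

Note where the cutoff bites: E6 is checked, finds nothing changed, and keeps its cache.

The edit dirties: B10, D6, E6, G2, H8.
3 formula cells run: D6, G2, H8.
Cache hits after checking: B10, E6.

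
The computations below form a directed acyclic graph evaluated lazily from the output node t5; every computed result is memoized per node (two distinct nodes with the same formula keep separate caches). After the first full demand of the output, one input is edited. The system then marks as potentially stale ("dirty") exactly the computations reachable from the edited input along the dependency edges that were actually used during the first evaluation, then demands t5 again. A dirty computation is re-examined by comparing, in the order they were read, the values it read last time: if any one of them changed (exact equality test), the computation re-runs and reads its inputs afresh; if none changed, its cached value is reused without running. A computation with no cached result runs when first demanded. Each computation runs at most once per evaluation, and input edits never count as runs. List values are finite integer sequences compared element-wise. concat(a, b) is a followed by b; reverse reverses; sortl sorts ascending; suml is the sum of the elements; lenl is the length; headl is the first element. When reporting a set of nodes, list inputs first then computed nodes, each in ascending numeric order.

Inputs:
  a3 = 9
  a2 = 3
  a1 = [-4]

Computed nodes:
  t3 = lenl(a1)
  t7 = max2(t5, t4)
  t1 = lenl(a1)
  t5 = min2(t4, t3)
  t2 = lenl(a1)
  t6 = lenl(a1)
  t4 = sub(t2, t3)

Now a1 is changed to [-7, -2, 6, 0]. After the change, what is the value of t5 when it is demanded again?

Demanding t5 again yields 0.

First demand of the output computes:
  t2 = lenl([-4]) = 1
  t3 = lenl([-4]) = 1
  t4 = sub(1, 1) = 0
  t5 = min2(0, 1) = 0

After the edit, cleaning proceeds:
  t2: a read changed (a1 [-4]->[-7, -2, 6, 0]) — executes, giving 4.
  t3: a read changed (a1 [-4]->[-7, -2, 6, 0]) — executes, giving 4.
  t4: a read changed (t2 1->4; t3 1->4) — executes, giving 0 — identical to its old value.
  t5: a read changed (t3 1->4) — executes, giving 0 — identical to its old value.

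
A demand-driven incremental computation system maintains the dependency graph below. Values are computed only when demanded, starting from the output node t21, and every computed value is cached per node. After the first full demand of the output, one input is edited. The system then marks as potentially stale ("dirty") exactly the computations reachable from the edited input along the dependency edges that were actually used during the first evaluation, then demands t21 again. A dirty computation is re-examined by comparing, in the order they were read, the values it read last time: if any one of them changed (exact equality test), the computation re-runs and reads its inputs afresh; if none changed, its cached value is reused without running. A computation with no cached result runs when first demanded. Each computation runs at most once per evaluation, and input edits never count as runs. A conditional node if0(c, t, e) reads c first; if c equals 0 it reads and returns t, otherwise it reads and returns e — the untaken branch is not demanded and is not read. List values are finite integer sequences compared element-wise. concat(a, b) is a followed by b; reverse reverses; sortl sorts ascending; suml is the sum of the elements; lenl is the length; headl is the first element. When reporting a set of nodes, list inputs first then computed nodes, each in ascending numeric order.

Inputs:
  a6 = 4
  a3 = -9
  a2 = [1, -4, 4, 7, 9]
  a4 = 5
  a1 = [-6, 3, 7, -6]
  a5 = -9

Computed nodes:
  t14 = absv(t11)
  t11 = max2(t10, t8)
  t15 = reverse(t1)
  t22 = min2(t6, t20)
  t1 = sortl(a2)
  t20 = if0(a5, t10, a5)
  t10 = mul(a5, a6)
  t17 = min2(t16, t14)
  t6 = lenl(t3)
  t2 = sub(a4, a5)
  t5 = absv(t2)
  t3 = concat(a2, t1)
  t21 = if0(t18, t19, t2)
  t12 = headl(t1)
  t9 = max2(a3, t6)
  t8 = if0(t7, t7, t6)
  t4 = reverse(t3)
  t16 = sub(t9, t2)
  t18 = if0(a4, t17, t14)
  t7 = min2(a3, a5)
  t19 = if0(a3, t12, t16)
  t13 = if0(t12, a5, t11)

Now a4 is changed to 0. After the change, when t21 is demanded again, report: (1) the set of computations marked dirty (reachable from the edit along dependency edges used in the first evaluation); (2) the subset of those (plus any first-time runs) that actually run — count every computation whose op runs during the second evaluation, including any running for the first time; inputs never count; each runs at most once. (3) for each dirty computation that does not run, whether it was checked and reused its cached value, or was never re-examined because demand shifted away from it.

First evaluation (everything demanded from the output):
  t1 = sortl([1, -4, 4, 7, 9]) = [-4, 1, 4, 7, 9]
  t2 = sub(5, -9) = 14
  t3 = concat([1, -4, 4, 7, 9], [-4, 1, 4, 7, 9]) = [1, -4, 4, 7, 9, -4, 1, 4, 7, 9]
  t6 = lenl([1, -4, 4, 7, 9, -4, 1, 4, 7, 9]) = 10
  t7 = min2(-9, -9) = -9
  t8 = if0(t7=-9 -> else branch t6) = 10
  t10 = mul(-9, 4) = -36
  t11 = max2(-36, 10) = 10
  t14 = absv(10) = 10
  t18 = if0(a4=5 -> else branch t14) = 10
  t21 = if0(t18=10 -> else branch t2) = 14

Propagation after the edit:
  t2: runs — a4 5->0; result 9.
  t9: demanded for the first time — runs, produces 10.
  t16: demanded for the first time — runs, produces 1.
  t17: demanded for the first time — runs, produces 1.
  t18: runs — a4 5->0; result 1.
  t21: runs — t18 10->1; t2 14->9; result 9.

Key observation: a condition flipped, so demand reaches new nodes — t9, t16, t17 run for the first time.

Marked dirty: t2, t18, t21.
Computations that run: t2, t9, t16, t17, t18, t21 — 6 in total.
Every dirty computation ran.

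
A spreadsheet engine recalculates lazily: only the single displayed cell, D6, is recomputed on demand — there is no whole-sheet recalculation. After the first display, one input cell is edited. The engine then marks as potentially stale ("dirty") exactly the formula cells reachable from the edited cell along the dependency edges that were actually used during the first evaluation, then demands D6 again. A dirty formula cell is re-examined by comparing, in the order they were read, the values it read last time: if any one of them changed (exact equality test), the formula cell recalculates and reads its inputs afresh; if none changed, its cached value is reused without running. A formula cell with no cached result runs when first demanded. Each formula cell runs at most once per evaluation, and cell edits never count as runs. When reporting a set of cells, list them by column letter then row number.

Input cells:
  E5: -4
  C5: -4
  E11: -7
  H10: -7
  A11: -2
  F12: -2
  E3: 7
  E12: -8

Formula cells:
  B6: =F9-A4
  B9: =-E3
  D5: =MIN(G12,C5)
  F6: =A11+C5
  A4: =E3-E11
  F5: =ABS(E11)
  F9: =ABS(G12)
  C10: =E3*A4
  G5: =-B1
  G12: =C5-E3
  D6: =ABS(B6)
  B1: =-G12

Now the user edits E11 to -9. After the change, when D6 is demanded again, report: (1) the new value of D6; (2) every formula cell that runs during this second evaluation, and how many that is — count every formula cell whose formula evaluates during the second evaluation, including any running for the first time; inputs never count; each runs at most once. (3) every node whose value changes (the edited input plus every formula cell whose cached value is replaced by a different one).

New value of D6: 5.
Formula cells that run: A4, B6, D6 — 3 in total.
Values that change: A4, B6, D6, E11.

First evaluation (everything demanded from the output):
  A4 = 7 - -7 = 14
  G12 = -4 - 7 = -11
  F9 = ABS(-11) = 11
  B6 = 11 - 14 = -3
  D6 = ABS(-3) = 3

Propagation after the edit:
  A4: runs — E11 -7->-9; result 16.
  B6: runs — A4 14->16; result -5.
  D6: runs — B6 -3->-5; result 5.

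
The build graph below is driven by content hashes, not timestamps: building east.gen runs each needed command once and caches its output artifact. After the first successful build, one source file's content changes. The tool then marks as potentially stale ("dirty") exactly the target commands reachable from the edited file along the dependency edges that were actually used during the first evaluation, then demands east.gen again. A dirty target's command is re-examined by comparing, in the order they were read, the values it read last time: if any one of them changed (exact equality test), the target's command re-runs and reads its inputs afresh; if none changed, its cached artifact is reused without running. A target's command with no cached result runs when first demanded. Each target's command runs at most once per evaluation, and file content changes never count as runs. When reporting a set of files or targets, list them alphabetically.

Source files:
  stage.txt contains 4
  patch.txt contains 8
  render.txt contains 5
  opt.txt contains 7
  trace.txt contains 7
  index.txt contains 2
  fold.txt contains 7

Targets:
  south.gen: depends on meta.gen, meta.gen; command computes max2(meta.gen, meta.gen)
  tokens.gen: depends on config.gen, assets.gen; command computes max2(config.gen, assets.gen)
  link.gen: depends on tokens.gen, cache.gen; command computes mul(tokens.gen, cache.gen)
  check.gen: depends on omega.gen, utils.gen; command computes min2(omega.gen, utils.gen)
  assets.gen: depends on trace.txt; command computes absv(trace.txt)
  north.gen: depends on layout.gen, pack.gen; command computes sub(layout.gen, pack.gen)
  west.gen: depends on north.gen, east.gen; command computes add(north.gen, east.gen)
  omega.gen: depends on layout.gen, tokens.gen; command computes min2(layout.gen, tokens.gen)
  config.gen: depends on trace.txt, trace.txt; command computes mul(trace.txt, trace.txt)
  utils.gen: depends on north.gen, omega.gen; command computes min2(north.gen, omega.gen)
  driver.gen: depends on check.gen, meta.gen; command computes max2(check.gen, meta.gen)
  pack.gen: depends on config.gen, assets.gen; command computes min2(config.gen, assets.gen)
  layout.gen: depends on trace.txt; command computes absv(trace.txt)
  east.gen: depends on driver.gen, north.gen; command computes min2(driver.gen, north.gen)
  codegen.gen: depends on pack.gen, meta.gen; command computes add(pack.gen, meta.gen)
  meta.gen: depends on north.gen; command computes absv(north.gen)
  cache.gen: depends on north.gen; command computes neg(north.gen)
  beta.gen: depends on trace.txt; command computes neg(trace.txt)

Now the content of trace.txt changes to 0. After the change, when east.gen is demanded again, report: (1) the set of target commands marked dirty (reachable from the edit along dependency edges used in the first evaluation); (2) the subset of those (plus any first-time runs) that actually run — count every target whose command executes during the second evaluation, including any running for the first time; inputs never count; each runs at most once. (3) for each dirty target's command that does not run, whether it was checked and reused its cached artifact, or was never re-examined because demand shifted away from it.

Initial pass — values computed on the first demand:
  assets.gen = absv(7) = 7
  config.gen = mul(7, 7) = 49
  layout.gen = absv(7) = 7
  pack.gen = min2(49, 7) = 7
  north.gen = sub(7, 7) = 0
  meta.gen = absv(0) = 0
  tokens.gen = max2(49, 7) = 49
  omega.gen = min2(7, 49) = 7
  utils.gen = min2(0, 7) = 0
  check.gen = min2(7, 0) = 0
  driver.gen = max2(0, 0) = 0
  east.gen = min2(0, 0) = 0

Second demand — change propagation:
  assets.gen: re-runs because trace.txt 7->0; new result 0.
  config.gen: re-runs because trace.txt 7->0; trace.txt 7->0; new result 0.
  layout.gen: re-runs because trace.txt 7->0; new result 0.
  pack.gen: re-runs because config.gen 49->0; assets.gen 7->0; new result 0.
  north.gen: re-runs because layout.gen 7->0; pack.gen 7->0; new result 0 (unchanged).
  meta.gen: re-examined; everything it read last time is the same (north.gen unchanged) — cache 0 kept, no run.
  tokens.gen: re-runs because config.gen 49->0; assets.gen 7->0; new result 0.
  omega.gen: re-runs because layout.gen 7->0; tokens.gen 49->0; new result 0.
  utils.gen: re-runs because omega.gen 7->0; new result 0 (unchanged).
  check.gen: re-runs because omega.gen 7->0; new result 0 (unchanged).
  driver.gen: re-examined; everything it read last time is the same (check.gen unchanged, meta.gen unchanged) — cache 0 kept, no run.
  east.gen: re-examined; everything it read last time is the same (driver.gen unchanged, north.gen unchanged) — cache 0 kept, no run.

The important point: at meta.gen every value read last time is unchanged, so the dirty flag clears without a run.

Dirty set: assets.gen, check.gen, config.gen, driver.gen, east.gen, layout.gen, meta.gen, north.gen, omega.gen, pack.gen, tokens.gen, utils.gen.
Run set: assets.gen, check.gen, config.gen, layout.gen, north.gen, omega.gen, pack.gen, tokens.gen, utils.gen (9 run).
Re-examined without running (cache reused): driver.gen, east.gen, meta.gen.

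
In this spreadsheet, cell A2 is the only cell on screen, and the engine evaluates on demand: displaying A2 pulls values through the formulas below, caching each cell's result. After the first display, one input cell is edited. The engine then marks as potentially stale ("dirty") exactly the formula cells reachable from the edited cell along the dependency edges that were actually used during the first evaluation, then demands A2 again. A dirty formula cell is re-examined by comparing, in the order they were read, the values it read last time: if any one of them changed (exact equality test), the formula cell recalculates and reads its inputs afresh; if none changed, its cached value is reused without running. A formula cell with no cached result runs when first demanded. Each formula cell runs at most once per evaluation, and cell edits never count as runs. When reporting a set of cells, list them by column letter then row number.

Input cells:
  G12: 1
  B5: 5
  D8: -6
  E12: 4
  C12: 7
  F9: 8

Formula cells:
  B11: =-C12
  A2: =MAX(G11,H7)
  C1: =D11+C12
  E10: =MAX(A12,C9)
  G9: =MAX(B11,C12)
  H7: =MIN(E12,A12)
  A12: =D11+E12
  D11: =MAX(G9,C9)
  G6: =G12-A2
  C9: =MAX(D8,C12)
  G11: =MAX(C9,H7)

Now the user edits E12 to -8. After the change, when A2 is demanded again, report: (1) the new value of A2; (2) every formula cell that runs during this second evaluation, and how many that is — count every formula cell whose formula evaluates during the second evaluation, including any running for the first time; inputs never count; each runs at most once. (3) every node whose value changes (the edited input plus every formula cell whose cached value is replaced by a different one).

A2 now evaluates to 7.
Run set: A2, A12, G11, H7 (4 run).
Changed values: A12, E12, H7.

Initial pass — values computed on the first demand:
  B11 = -(7) = -7
  C9 = MAX(-6, 7) = 7
  G9 = MAX(-7, 7) = 7
  D11 = MAX(7, 7) = 7
  A12 = 7 + 4 = 11
  H7 = MIN(4, 11) = 4
  G11 = MAX(7, 4) = 7
  A2 = MAX(7, 4) = 7

Second demand — change propagation:
  A12: re-runs because E12 4->-8; new result -1.
  H7: re-runs because E12 4->-8; A12 11->-1; new result -8.
  G11: re-runs because H7 4->-8; new result 7 (unchanged).
  A2: re-runs because H7 4->-8; new result 7 (unchanged).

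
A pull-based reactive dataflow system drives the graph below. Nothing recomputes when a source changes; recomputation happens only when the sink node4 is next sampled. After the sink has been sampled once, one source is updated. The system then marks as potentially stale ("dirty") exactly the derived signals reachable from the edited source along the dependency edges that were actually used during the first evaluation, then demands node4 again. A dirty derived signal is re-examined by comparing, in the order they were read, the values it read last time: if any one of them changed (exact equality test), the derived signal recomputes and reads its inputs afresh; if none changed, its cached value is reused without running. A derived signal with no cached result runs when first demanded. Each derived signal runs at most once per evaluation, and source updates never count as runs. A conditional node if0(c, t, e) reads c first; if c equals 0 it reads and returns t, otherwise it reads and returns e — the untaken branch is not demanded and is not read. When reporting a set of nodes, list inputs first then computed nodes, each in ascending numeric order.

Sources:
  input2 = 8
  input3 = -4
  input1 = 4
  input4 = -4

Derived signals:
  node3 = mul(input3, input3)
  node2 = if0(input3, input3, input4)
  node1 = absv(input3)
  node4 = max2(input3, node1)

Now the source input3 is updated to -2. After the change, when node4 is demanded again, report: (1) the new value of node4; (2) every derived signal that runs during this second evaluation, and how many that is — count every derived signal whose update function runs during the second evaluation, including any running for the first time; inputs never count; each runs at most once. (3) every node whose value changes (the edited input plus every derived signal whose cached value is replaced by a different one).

New value of node4: 2.
Derived signals that run: node1, node4 — 2 in total.
Values that change: input3, node1, node4.

First evaluation (everything demanded from the output):
  node1 = absv(-4) = 4
  node4 = max2(-4, 4) = 4

Propagation after the edit:
  node1: runs — input3 -4->-2; result 2.
  node4: runs — input3 -4->-2; node1 4->2; result 2.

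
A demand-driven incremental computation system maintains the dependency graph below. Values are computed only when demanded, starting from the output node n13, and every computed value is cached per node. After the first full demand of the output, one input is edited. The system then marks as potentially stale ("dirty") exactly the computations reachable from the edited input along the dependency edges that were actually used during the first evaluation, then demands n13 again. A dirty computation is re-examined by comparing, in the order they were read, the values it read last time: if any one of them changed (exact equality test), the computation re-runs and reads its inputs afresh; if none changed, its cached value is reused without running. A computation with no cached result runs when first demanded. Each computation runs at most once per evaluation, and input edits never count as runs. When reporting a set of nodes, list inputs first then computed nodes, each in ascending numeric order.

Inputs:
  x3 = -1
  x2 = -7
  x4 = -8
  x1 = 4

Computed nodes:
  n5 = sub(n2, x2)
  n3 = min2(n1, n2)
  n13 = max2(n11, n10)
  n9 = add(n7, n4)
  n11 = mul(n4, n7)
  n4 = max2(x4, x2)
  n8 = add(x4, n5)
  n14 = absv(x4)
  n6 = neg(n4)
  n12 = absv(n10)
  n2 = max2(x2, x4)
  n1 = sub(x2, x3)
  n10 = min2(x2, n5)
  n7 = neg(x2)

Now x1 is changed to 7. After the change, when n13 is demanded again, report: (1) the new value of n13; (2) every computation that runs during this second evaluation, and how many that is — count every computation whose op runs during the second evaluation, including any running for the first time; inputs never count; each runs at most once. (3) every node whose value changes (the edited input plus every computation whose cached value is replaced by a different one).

First evaluation (everything demanded from the output):
  n2 = max2(-7, -8) = -7
  n4 = max2(-8, -7) = -7
  n5 = sub(-7, -7) = 0
  n7 = neg(-7) = 7
  n10 = min2(-7, 0) = -7
  n11 = mul(-7, 7) = -49
  n13 = max2(-49, -7) = -7

Propagation after the edit:
  x1 feeds no computation that the output demands — nothing is marked dirty and nothing runs.

Key observation: x1 is never demanded by the output, so the edit triggers no recomputation at all.

New value of n13: -7.
Computations that run: none — 0 in total.
Values that change: x1.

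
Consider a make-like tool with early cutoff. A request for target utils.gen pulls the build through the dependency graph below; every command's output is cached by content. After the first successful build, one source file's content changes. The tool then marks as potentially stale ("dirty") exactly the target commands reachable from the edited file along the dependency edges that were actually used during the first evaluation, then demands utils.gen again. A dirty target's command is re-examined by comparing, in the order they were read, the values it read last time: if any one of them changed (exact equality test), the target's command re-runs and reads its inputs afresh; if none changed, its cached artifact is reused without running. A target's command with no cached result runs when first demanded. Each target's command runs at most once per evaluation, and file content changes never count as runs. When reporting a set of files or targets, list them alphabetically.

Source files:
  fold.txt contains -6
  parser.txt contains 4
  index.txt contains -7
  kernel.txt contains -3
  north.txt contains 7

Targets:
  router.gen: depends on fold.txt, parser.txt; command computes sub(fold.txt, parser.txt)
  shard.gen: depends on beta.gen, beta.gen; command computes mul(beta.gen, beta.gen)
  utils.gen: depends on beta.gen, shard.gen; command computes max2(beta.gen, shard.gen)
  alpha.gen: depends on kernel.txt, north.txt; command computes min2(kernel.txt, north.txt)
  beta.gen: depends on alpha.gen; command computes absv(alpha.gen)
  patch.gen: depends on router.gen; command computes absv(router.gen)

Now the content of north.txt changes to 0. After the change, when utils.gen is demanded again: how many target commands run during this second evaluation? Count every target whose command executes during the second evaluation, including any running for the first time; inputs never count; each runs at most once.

1 target commands run: alpha.gen.
Note the absorption at alpha.gen: it re-runs yet its value is the same, leaving the output's value untouched.

First demand of the output computes:
  alpha.gen = min2(-3, 7) = -3
  beta.gen = absv(-3) = 3
  shard.gen = mul(3, 3) = 9
  utils.gen = max2(3, 9) = 9

After the edit, cleaning proceeds:
  alpha.gen: a read changed (north.txt 7->0) — executes, giving -3 — identical to its old value.
  beta.gen: dirty, but its reads are unchanged (alpha.gen unchanged); cached 3 stands.
  shard.gen: dirty, but its reads are unchanged (beta.gen unchanged, beta.gen unchanged); cached 9 stands.
  utils.gen: dirty, but its reads are unchanged (beta.gen unchanged, shard.gen unchanged); cached 9 stands.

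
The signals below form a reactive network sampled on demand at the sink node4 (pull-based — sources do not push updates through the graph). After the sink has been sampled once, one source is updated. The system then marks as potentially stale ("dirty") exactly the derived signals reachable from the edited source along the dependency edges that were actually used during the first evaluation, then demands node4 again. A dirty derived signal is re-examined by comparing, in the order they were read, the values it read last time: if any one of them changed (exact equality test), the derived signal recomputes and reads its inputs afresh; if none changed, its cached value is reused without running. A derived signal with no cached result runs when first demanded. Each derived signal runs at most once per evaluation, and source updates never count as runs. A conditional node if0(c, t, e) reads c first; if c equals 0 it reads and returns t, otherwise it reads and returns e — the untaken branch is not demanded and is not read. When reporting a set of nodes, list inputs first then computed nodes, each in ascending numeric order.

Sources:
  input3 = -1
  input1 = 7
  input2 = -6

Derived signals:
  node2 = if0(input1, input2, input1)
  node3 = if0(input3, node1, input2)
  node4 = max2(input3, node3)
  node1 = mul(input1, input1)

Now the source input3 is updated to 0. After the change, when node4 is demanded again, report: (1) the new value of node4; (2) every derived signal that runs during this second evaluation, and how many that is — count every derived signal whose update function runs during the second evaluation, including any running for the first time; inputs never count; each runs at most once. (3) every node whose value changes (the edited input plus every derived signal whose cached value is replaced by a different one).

node4 now evaluates to 49.
Run set: node1, node3, node4 (3 run).
Changed values: input3, node3, node4.
The important point: the flipped condition pulls in fresh nodes; node1 runs for the first time.

Initial pass — values computed on the first demand:
  node3 = if0(input3=-1 -> else branch input2) = -6
  node4 = max2(-1, -6) = -1

Second demand — change propagation:
  node1: newly demanded (no cache) — executes and yields 49.
  node3: re-runs because input3 -1->0; new result 49.
  node4: re-runs because input3 -1->0; node3 -6->49; new result 49.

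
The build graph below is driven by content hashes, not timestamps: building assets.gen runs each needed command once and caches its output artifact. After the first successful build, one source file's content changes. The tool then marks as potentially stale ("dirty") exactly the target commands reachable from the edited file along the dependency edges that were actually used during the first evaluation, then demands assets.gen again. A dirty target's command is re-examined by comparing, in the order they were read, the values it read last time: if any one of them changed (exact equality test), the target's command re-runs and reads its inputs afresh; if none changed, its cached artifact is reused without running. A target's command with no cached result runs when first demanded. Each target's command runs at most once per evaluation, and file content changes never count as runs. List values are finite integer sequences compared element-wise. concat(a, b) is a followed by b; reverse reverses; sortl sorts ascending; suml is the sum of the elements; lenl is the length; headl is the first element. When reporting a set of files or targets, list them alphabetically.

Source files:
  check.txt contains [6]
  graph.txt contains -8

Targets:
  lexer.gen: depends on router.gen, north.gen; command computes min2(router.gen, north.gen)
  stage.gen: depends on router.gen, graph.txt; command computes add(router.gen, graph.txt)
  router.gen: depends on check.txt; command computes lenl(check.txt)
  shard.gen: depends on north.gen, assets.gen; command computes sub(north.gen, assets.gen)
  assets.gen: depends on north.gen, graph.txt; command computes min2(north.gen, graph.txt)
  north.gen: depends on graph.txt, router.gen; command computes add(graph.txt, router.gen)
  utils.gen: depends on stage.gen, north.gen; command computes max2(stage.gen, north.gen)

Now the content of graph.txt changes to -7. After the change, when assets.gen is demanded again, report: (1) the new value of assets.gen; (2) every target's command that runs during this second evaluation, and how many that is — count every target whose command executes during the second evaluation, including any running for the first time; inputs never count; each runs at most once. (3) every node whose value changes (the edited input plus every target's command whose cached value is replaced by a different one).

assets.gen now evaluates to -7.
Run set: assets.gen, north.gen (2 run).
Changed values: assets.gen, graph.txt, north.gen.

Initial pass — values computed on the first demand:
  router.gen = lenl([6]) = 1
  north.gen = add(-8, 1) = -7
  assets.gen = min2(-7, -8) = -8

Second demand — change propagation:
  north.gen: re-runs because graph.txt -8->-7; new result -6.
  assets.gen: re-runs because north.gen -7->-6; graph.txt -8->-7; new result -7.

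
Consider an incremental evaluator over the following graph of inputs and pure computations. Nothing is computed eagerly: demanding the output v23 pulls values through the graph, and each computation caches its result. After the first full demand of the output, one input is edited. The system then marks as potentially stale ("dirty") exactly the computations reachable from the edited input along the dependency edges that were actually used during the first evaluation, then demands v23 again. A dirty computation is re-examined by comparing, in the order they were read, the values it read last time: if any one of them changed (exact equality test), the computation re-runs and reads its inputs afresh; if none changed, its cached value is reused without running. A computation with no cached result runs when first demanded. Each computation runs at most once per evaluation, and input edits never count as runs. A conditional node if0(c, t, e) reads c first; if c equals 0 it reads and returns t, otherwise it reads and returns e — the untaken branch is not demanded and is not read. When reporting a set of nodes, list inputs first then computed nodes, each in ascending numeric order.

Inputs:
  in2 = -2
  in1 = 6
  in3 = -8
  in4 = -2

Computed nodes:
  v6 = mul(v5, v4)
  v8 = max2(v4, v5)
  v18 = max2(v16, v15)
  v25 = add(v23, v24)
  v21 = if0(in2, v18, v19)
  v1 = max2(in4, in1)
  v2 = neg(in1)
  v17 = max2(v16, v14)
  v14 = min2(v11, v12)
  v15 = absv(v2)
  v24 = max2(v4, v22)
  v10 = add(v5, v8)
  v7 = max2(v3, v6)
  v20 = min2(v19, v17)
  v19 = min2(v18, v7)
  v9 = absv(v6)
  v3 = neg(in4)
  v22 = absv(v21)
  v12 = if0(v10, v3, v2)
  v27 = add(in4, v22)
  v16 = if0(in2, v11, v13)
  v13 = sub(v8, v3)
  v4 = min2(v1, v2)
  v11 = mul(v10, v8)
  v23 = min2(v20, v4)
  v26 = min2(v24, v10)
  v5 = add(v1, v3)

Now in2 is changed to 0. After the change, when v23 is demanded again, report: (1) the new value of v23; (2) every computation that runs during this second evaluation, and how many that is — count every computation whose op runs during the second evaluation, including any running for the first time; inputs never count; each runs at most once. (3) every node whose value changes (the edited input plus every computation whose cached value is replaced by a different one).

Initial pass — values computed on the first demand:
  v1 = max2(-2, 6) = 6
  v2 = neg(6) = -6
  v3 = neg(-2) = 2
  v4 = min2(6, -6) = -6
  v5 = add(6, 2) = 8
  v6 = mul(8, -6) = -48
  v7 = max2(2, -48) = 2
  v8 = max2(-6, 8) = 8
  v10 = add(8, 8) = 16
  v11 = mul(16, 8) = 128
  v12 = if0(v10=16 -> else branch v2) = -6
  v13 = sub(8, 2) = 6
  v14 = min2(128, -6) = -6
  v15 = absv(-6) = 6
  v16 = if0(in2=-2 -> else branch v13) = 6
  v17 = max2(6, -6) = 6
  v18 = max2(6, 6) = 6
  v19 = min2(6, 2) = 2
  v20 = min2(2, 6) = 2
  v23 = min2(2, -6) = -6

Second demand — change propagation:
  v16: re-runs because in2 -2->0; new result 128.
  v17: re-runs because v16 6->128; new result 128.
  v18: re-runs because v16 6->128; new result 128.
  v19: re-runs because v18 6->128; new result 2 (unchanged).
  v20: re-runs because v17 6->128; new result 2 (unchanged).
  v23: re-examined; everything it read last time is the same (v20 unchanged, v4 unchanged) — cache -6 kept, no run.

The important point: at v23 every value read last time is unchanged, so the dirty flag clears without a run.

v23 now evaluates to -6.
Run set: v16, v17, v18, v19, v20 (5 run).
Changed values: in2, v16, v17, v18.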